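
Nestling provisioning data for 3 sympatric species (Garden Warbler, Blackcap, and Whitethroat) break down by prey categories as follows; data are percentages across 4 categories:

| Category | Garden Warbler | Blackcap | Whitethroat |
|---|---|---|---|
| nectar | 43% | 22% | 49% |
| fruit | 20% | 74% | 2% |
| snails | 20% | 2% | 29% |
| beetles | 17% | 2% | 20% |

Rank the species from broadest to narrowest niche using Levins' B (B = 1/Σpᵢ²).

Convert percentages to proportions (divide by 100).
Σp_Warbᵢ² = 0.43² + 0.20² + 0.20² + 0.17² = 0.1849 + 0.0400 + 0.0400 + 0.0289 = 0.2938
B_Warb = 1 / 0.2938 = 3.4037
Σp_Blacᵢ² = 0.22² + 0.74² + 0.02² + 0.02² = 0.0484 + 0.5476 + 0.0004 + 0.0004 = 0.5968
B_Blac = 1 / 0.5968 = 1.6756
Σp_Whitᵢ² = 0.49² + 0.02² + 0.29² + 0.20² = 0.2401 + 0.0004 + 0.0841 + 0.0400 = 0.3646
B_Whit = 1 / 0.3646 = 2.7427
Ranking by B (broadest → narrowest): Garden Warbler (3.40) > Whitethroat (2.74) > Blackcap (1.68)

Garden Warbler > Whitethroat > Blackcap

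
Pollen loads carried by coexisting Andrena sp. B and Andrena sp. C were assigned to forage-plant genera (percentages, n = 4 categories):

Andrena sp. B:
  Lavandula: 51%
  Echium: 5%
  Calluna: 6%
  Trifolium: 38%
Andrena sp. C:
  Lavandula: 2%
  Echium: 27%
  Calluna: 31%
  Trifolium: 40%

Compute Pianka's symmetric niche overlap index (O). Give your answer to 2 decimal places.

Convert percentages to proportions (divide by 100).
Σ p₁ᵢp₂ᵢ = 0.0102 + 0.0135 + 0.0186 + 0.1520 = 0.1943
Σp_1ᵢ² = 0.51² + 0.05² + 0.06² + 0.38² = 0.2601 + 0.0025 + 0.0036 + 0.1444 = 0.4106
Σp_2ᵢ² = 0.02² + 0.27² + 0.31² + 0.40² = 0.0004 + 0.0729 + 0.0961 + 0.1600 = 0.3294
O = 0.1943 / √(0.4106 × 0.3294) = 0.1943 / 0.36777 = 0.5283

0.53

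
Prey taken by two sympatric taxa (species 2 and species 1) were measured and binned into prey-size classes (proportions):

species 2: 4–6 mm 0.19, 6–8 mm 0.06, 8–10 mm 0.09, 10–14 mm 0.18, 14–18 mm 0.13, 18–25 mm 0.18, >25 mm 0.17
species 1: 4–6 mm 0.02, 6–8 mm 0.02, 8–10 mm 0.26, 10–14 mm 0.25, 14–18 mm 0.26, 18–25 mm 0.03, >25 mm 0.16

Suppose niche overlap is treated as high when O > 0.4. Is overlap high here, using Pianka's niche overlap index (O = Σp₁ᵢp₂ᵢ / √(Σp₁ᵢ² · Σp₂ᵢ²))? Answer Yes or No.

Σ p₁ᵢp₂ᵢ = 0.0038 + 0.0012 + 0.0234 + 0.0450 + 0.0338 + 0.0054 + 0.0272 = 0.1398
Σp_1ᵢ² = 0.19² + 0.06² + 0.09² + 0.18² + 0.13² + 0.18² + 0.17² = 0.0361 + 0.0036 + 0.0081 + 0.0324 + 0.0169 + 0.0324 + 0.0289 = 0.1584
Σp_2ᵢ² = 0.02² + 0.02² + 0.26² + 0.25² + 0.26² + 0.03² + 0.16² = 0.0004 + 0.0004 + 0.0676 + 0.0625 + 0.0676 + 0.0009 + 0.0256 = 0.2250
O = 0.1398 / √(0.1584 × 0.2250) = 0.1398 / 0.18879 = 0.7405
O = 0.7405 > 0.4 → Yes.

Yes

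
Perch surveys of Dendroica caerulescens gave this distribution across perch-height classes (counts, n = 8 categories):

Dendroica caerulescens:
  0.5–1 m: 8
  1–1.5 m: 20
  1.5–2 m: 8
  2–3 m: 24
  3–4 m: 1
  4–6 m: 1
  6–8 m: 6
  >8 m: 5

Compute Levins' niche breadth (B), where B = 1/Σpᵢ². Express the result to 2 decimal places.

4.57

Proportions for Dendroica caerulescens (n=73): 8/73=0.1096, 20/73=0.2740, 8/73=0.1096, 24/73=0.3288, 1/73=0.0137, 1/73=0.0137, 6/73=0.0822, 5/73=0.0685
Σpᵢ² = 0.1096² + 0.2740² + 0.1096² + 0.3288² + 0.0137² + 0.0137² + 0.0822² + 0.0685² = 0.012012 + 0.075076 + 0.012012 + 0.108109 + 0.000188 + 0.000188 + 0.006757 + 0.004692 = 0.219034
B = 1 / 0.219034 = 4.5655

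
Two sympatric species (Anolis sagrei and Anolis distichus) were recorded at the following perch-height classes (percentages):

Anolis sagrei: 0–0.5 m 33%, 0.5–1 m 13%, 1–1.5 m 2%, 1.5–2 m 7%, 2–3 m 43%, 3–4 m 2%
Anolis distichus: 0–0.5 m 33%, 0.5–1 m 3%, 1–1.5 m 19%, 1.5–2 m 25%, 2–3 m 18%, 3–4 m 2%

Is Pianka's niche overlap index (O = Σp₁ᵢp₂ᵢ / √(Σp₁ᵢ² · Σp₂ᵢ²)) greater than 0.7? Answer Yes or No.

Convert percentages to proportions (divide by 100).
Σ p₁ᵢp₂ᵢ = 0.1089 + 0.0039 + 0.0038 + 0.0175 + 0.0774 + 0.0004 = 0.2119
Σp_1ᵢ² = 0.33² + 0.13² + 0.02² + 0.07² + 0.43² + 0.02² = 0.1089 + 0.0169 + 0.0004 + 0.0049 + 0.1849 + 0.0004 = 0.3164
Σp_2ᵢ² = 0.33² + 0.03² + 0.19² + 0.25² + 0.18² + 0.02² = 0.1089 + 0.0009 + 0.0361 + 0.0625 + 0.0324 + 0.0004 = 0.2412
O = 0.2119 / √(0.3164 × 0.2412) = 0.2119 / 0.27625 = 0.7671
O = 0.7671 > 0.7 → Yes.

Yes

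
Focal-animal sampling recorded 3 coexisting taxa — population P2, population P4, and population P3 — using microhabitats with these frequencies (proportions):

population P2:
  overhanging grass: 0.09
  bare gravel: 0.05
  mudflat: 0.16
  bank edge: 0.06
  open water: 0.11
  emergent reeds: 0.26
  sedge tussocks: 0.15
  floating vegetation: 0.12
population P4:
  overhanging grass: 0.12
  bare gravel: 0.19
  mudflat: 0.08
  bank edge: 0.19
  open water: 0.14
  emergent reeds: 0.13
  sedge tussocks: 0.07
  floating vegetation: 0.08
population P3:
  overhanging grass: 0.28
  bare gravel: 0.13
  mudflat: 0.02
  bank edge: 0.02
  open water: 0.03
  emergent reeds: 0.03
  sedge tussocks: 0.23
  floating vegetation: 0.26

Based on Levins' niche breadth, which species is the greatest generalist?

population P4

Σp_P2ᵢ² = 0.09² + 0.05² + 0.16² + 0.06² + 0.11² + 0.26² + 0.15² + 0.12² = 0.0081 + 0.0025 + 0.0256 + 0.0036 + 0.0121 + 0.0676 + 0.0225 + 0.0144 = 0.1564
B_P2 = 1 / 0.1564 = 6.3939
Σp_P4ᵢ² = 0.12² + 0.19² + 0.08² + 0.19² + 0.14² + 0.13² + 0.07² + 0.08² = 0.0144 + 0.0361 + 0.0064 + 0.0361 + 0.0196 + 0.0169 + 0.0049 + 0.0064 = 0.1408
B_P4 = 1 / 0.1408 = 7.1023
Σp_P3ᵢ² = 0.28² + 0.13² + 0.02² + 0.02² + 0.03² + 0.03² + 0.23² + 0.26² = 0.0784 + 0.0169 + 0.0004 + 0.0004 + 0.0009 + 0.0009 + 0.0529 + 0.0676 = 0.2184
B_P3 = 1 / 0.2184 = 4.5788
Highest B → broadest niche (most generalist): population P4 (B = 7.10).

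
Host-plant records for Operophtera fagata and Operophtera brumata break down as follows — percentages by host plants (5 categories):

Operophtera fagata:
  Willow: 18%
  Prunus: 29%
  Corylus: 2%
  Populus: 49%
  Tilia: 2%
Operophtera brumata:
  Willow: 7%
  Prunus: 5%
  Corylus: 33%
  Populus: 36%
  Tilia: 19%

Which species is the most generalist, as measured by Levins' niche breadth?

Operophtera brumata

Convert percentages to proportions (divide by 100).
Σp_fagaᵢ² = 0.18² + 0.29² + 0.02² + 0.49² + 0.02² = 0.0324 + 0.0841 + 0.0004 + 0.2401 + 0.0004 = 0.3574
B_faga = 1 / 0.3574 = 2.7980
Σp_brumᵢ² = 0.07² + 0.05² + 0.33² + 0.36² + 0.19² = 0.0049 + 0.0025 + 0.1089 + 0.1296 + 0.0361 = 0.2820
B_brum = 1 / 0.2820 = 3.5461
Highest B → broadest niche (most generalist): Operophtera brumata (B = 3.55).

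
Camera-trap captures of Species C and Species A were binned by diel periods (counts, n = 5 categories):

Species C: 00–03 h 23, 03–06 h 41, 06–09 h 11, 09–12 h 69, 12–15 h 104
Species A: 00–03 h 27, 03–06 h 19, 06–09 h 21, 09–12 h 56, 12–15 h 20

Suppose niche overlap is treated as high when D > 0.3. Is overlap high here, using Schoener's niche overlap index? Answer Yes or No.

Yes

Proportions for Species C (n=248): 23/248=0.0927, 41/248=0.1653, 11/248=0.0444, 69/248=0.2782, 104/248=0.4194
Proportions for Species A (n=143): 27/143=0.1888, 19/143=0.1329, 21/143=0.1469, 56/143=0.3916, 20/143=0.1399
Σ|p₁ᵢ − p₂ᵢ| = 0.0961 + 0.0324 + 0.1025 + 0.1134 + 0.2795 = 0.6239
D = 1 − ½ × 0.6239 = 1 − 0.31195 = 0.68805
D = 0.68805 > 0.3 → Yes.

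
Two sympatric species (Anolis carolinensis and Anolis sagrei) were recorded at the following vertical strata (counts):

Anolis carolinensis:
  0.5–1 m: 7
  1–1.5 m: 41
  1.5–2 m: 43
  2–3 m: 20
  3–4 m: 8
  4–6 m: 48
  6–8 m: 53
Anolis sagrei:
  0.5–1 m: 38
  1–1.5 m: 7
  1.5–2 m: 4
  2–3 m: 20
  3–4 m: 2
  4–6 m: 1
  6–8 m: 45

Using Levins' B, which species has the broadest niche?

Anolis carolinensis

Proportions for Anolis carolinensis (n=220): 7/220=0.0318, 41/220=0.1864, 43/220=0.1955, 20/220=0.0909, 8/220=0.0364, 48/220=0.2182, 53/220=0.2409
Proportions for Anolis sagrei (n=117): 38/117=0.3248, 7/117=0.0598, 4/117=0.0342, 20/117=0.1709, 2/117=0.0171, 1/117=0.0085, 45/117=0.3846
Σp_caroᵢ² = 0.0318² + 0.1864² + 0.1955² + 0.0909² + 0.0364² + 0.2182² + 0.2409² = 0.001011 + 0.034745 + 0.038220 + 0.008263 + 0.001325 + 0.047611 + 0.058033 = 0.189208
B_caro = 1 / 0.189208 = 5.2852
Σp_sagrᵢ² = 0.3248² + 0.0598² + 0.0342² + 0.1709² + 0.0171² + 0.0085² + 0.3846² = 0.105495 + 0.003576 + 0.001170 + 0.029207 + 0.000292 + 0.000072 + 0.147917 = 0.287729
B_sagr = 1 / 0.287729 = 3.4755
Highest B → broadest niche (most generalist): Anolis carolinensis (B = 5.29).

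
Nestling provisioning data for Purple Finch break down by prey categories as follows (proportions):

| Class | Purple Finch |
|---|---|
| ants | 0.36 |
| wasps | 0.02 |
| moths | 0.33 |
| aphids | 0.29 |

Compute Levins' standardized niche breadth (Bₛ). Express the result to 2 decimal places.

Σpᵢ² = 0.36² + 0.02² + 0.33² + 0.29² = 0.1296 + 0.0004 + 0.1089 + 0.0841 = 0.3230
B = 1 / 0.3230 = 3.0960
Bₛ = (B − 1)/(n − 1) = (3.0960 − 1)/(4 − 1) = 2.0960/3 = 0.6987

0.70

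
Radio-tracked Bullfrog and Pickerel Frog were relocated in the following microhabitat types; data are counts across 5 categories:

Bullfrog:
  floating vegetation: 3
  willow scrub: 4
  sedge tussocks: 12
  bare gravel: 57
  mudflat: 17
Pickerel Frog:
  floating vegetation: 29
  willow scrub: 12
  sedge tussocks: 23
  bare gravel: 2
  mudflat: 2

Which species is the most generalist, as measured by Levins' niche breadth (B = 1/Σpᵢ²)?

Proportions for Bullfrog (n=93): 3/93=0.0323, 4/93=0.0430, 12/93=0.1290, 57/93=0.6129, 17/93=0.1828
Proportions for Pickerel Frog (n=68): 29/68=0.4265, 12/68=0.1765, 23/68=0.3382, 2/68=0.0294, 2/68=0.0294
Σp_Bullᵢ² = 0.0323² + 0.0430² + 0.1290² + 0.6129² + 0.1828² = 0.001043 + 0.001849 + 0.016641 + 0.375646 + 0.033416 = 0.428595
B_Bull = 1 / 0.428595 = 2.3332
Σp_Frogᵢ² = 0.4265² + 0.1765² + 0.3382² + 0.0294² + 0.0294² = 0.181902 + 0.031152 + 0.114379 + 0.000864 + 0.000864 = 0.329161
B_Frog = 1 / 0.329161 = 3.0380
Highest B → broadest niche (most generalist): Pickerel Frog (B = 3.04).

Pickerel Frog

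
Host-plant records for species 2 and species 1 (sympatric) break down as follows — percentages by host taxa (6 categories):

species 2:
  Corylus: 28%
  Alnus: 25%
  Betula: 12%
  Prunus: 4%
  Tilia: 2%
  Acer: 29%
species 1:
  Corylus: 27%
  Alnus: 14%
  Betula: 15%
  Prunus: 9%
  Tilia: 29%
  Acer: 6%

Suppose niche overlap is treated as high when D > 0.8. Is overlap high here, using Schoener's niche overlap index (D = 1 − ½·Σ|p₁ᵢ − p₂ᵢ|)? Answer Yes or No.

Convert percentages to proportions (divide by 100).
Σ|p₁ᵢ − p₂ᵢ| = 0.01 + 0.11 + 0.03 + 0.05 + 0.27 + 0.23 = 0.70
D = 1 − ½ × 0.70 = 1 − 0.350 = 0.6500
D = 0.6500 < 0.8 → No.

No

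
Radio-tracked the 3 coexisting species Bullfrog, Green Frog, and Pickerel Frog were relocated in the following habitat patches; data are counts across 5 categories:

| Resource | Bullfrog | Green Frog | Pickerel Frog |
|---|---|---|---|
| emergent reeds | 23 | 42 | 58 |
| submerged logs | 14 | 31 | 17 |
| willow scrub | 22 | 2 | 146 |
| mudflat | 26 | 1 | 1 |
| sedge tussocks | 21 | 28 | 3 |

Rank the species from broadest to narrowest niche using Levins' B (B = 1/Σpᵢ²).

Proportions for Bullfrog (n=106): 23/106=0.2170, 14/106=0.1321, 22/106=0.2075, 26/106=0.2453, 21/106=0.1981
Proportions for Green Frog (n=104): 42/104=0.4038, 31/104=0.2981, 2/104=0.0192, 1/104=0.0096, 28/104=0.2692
Proportions for Pickerel Frog (n=225): 58/225=0.2578, 17/225=0.0756, 146/225=0.6489, 1/225=0.0044, 3/225=0.0133
Σp_Bullᵢ² = 0.2170² + 0.1321² + 0.2075² + 0.2453² + 0.1981² = 0.047089 + 0.017450 + 0.043056 + 0.060172 + 0.039244 = 0.207011
B_Bull = 1 / 0.207011 = 4.8307
Σp_Greeᵢ² = 0.4038² + 0.2981² + 0.0192² + 0.0096² + 0.2692² = 0.163054 + 0.088864 + 0.000369 + 0.000092 + 0.072469 = 0.324848
B_Gree = 1 / 0.324848 = 3.0784
Σp_Pickᵢ² = 0.2578² + 0.0756² + 0.6489² + 0.0044² + 0.0133² = 0.066461 + 0.005715 + 0.421071 + 0.000019 + 0.000177 = 0.493443
B_Pick = 1 / 0.493443 = 2.0266
Ranking by B (broadest → narrowest): Bullfrog (4.83) > Green Frog (3.08) > Pickerel Frog (2.03)

Bullfrog > Green Frog > Pickerel Frog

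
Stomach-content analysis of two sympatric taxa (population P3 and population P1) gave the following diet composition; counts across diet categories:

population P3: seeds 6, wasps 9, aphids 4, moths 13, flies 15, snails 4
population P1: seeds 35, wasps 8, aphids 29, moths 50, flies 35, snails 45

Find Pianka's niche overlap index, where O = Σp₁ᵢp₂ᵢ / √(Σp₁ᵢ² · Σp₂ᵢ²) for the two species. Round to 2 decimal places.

Proportions for population P3 (n=51): 6/51=0.1176, 9/51=0.1765, 4/51=0.0784, 13/51=0.2549, 15/51=0.2941, 4/51=0.0784
Proportions for population P1 (n=202): 35/202=0.1733, 8/202=0.0396, 29/202=0.1436, 50/202=0.2475, 35/202=0.1733, 45/202=0.2228
Σ p₁ᵢp₂ᵢ = 0.020380 + 0.006989 + 0.011258 + 0.063088 + 0.050968 + 0.017468 = 0.170151
Σp_1ᵢ² = 0.1176² + 0.1765² + 0.0784² + 0.2549² + 0.2941² + 0.0784² = 0.013830 + 0.031152 + 0.006147 + 0.064974 + 0.086495 + 0.006147 = 0.208745
Σp_2ᵢ² = 0.1733² + 0.0396² + 0.1436² + 0.2475² + 0.1733² + 0.2228² = 0.030033 + 0.001568 + 0.020621 + 0.061256 + 0.030033 + 0.049640 = 0.193151
O = 0.170151 / √(0.208745 × 0.193151) = 0.170151 / 0.2007967 = 0.8474

0.85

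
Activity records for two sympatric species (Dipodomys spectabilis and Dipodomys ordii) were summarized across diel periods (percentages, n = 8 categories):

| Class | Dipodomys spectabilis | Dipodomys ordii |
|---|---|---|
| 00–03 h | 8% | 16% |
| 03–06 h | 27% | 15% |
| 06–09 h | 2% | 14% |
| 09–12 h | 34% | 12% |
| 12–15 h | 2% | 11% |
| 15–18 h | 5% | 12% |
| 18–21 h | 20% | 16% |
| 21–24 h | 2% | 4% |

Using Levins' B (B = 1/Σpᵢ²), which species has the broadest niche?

Dipodomys ordii

Convert percentages to proportions (divide by 100).
Σp_specᵢ² = 0.08² + 0.27² + 0.02² + 0.34² + 0.02² + 0.05² + 0.20² + 0.02² = 0.0064 + 0.0729 + 0.0004 + 0.1156 + 0.0004 + 0.0025 + 0.0400 + 0.0004 = 0.2386
B_spec = 1 / 0.2386 = 4.1911
Σp_ordiᵢ² = 0.16² + 0.15² + 0.14² + 0.12² + 0.11² + 0.12² + 0.16² + 0.04² = 0.0256 + 0.0225 + 0.0196 + 0.0144 + 0.0121 + 0.0144 + 0.0256 + 0.0016 = 0.1358
B_ordi = 1 / 0.1358 = 7.3638
Highest B → broadest niche (most generalist): Dipodomys ordii (B = 7.36).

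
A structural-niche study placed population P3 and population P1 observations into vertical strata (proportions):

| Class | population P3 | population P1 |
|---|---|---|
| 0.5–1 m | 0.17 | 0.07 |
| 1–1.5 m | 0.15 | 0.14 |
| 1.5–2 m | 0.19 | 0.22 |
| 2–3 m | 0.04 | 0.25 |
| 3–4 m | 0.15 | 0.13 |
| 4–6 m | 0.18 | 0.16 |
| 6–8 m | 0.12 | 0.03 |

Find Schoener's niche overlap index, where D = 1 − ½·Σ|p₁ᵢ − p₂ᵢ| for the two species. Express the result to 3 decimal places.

Σ|p₁ᵢ − p₂ᵢ| = 0.10 + 0.01 + 0.03 + 0.21 + 0.02 + 0.02 + 0.09 = 0.48
D = 1 − ½ × 0.48 = 1 − 0.240 = 0.76000

0.760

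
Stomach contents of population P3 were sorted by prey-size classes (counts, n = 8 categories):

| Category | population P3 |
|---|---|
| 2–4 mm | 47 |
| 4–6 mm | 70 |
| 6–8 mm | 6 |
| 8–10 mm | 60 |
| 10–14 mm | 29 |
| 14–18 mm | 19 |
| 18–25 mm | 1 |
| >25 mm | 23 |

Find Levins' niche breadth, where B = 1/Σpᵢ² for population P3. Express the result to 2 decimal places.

Proportions for population P3 (n=255): 47/255=0.1843, 70/255=0.2745, 6/255=0.0235, 60/255=0.2353, 29/255=0.1137, 19/255=0.0745, 1/255=0.0039, 23/255=0.0902
Σpᵢ² = 0.1843² + 0.2745² + 0.0235² + 0.2353² + 0.1137² + 0.0745² + 0.0039² + 0.0902² = 0.033966 + 0.075350 + 0.000552 + 0.055366 + 0.012928 + 0.005550 + 0.000015 + 0.008136 = 0.191863
B = 1 / 0.191863 = 5.2121

5.21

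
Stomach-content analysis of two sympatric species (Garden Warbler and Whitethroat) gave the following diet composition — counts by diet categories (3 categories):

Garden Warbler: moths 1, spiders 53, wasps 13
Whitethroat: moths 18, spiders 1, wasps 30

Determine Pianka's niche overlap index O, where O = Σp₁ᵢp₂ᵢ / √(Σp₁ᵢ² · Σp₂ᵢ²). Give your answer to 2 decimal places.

Proportions for Garden Warbler (n=67): 1/67=0.0149, 53/67=0.7910, 13/67=0.1940
Proportions for Whitethroat (n=49): 18/49=0.3673, 1/49=0.0204, 30/49=0.6122
Σ p₁ᵢp₂ᵢ = 0.005473 + 0.016136 + 0.118767 = 0.140376
Σp_1ᵢ² = 0.0149² + 0.7910² + 0.1940² = 0.000222 + 0.625681 + 0.037636 = 0.663539
Σp_2ᵢ² = 0.3673² + 0.0204² + 0.6122² = 0.134909 + 0.000416 + 0.374789 = 0.510114
O = 0.140376 / √(0.663539 × 0.510114) = 0.140376 / 0.5817908 = 0.2413

0.24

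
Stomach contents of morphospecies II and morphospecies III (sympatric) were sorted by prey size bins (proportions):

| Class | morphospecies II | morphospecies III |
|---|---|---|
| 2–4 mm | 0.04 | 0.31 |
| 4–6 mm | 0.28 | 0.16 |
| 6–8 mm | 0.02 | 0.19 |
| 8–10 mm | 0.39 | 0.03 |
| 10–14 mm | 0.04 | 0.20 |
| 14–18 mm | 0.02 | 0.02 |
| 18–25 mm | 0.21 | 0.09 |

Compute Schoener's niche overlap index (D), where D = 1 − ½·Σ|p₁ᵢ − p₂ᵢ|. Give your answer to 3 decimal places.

0.400

Σ|p₁ᵢ − p₂ᵢ| = 0.27 + 0.12 + 0.17 + 0.36 + 0.16 + 0.00 + 0.12 = 1.20
D = 1 − ½ × 1.20 = 1 − 0.600 = 0.40000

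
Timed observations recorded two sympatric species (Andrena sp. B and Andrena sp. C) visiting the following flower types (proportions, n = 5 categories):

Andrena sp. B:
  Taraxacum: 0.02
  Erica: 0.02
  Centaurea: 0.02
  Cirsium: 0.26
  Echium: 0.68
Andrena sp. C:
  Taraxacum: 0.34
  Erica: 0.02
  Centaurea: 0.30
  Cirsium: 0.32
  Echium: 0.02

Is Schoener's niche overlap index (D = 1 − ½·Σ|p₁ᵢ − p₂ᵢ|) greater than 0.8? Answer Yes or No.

No

Σ|p₁ᵢ − p₂ᵢ| = 0.32 + 0.00 + 0.28 + 0.06 + 0.66 = 1.32
D = 1 − ½ × 1.32 = 1 − 0.660 = 0.3400
D = 0.3400 < 0.8 → No.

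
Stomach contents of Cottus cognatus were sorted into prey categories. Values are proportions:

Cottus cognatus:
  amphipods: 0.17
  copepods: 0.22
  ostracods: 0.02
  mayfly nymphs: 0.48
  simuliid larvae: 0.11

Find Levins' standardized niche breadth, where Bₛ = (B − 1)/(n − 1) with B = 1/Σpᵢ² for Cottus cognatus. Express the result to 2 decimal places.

0.53

Σpᵢ² = 0.17² + 0.22² + 0.02² + 0.48² + 0.11² = 0.0289 + 0.0484 + 0.0004 + 0.2304 + 0.0121 = 0.3202
B = 1 / 0.3202 = 3.1230
Bₛ = (B − 1)/(n − 1) = (3.1230 − 1)/(5 − 1) = 2.1230/4 = 0.5308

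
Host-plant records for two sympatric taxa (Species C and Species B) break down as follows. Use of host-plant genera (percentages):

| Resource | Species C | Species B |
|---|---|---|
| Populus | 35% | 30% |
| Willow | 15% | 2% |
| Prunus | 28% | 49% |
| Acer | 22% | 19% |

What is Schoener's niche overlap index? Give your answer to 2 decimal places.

Convert percentages to proportions (divide by 100).
Σ|p₁ᵢ − p₂ᵢ| = 0.05 + 0.13 + 0.21 + 0.03 = 0.42
D = 1 − ½ × 0.42 = 1 − 0.210 = 0.7900

0.79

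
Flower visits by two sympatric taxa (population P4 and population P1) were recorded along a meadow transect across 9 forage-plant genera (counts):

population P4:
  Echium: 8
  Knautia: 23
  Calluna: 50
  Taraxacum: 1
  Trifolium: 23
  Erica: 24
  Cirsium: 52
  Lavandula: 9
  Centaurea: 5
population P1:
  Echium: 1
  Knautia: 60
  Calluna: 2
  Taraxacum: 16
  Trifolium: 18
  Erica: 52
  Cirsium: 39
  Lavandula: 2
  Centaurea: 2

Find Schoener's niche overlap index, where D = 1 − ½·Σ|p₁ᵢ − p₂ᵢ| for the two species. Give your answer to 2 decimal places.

Proportions for population P4 (n=195): 8/195=0.0410, 23/195=0.1179, 50/195=0.2564, 1/195=0.0051, 23/195=0.1179, 24/195=0.1231, 52/195=0.2667, 9/195=0.0462, 5/195=0.0256
Proportions for population P1 (n=192): 1/192=0.0052, 60/192=0.3125, 2/192=0.0104, 16/192=0.0833, 18/192=0.0938, 52/192=0.2708, 39/192=0.2031, 2/192=0.0104, 2/192=0.0104
Σ|p₁ᵢ − p₂ᵢ| = 0.0358 + 0.1946 + 0.2460 + 0.0782 + 0.0241 + 0.1477 + 0.0636 + 0.0358 + 0.0152 = 0.8410
D = 1 − ½ × 0.8410 = 1 − 0.42050 = 0.57950

0.58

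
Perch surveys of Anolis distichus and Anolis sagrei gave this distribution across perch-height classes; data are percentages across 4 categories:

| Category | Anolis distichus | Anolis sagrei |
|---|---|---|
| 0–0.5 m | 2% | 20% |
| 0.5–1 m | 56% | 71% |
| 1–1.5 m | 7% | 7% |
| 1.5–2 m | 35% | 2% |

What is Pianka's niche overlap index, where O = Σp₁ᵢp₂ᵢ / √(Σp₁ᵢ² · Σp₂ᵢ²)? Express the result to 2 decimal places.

0.84

Convert percentages to proportions (divide by 100).
Σ p₁ᵢp₂ᵢ = 0.0040 + 0.3976 + 0.0049 + 0.0070 = 0.4135
Σp_1ᵢ² = 0.02² + 0.56² + 0.07² + 0.35² = 0.0004 + 0.3136 + 0.0049 + 0.1225 = 0.4414
Σp_2ᵢ² = 0.20² + 0.71² + 0.07² + 0.02² = 0.0400 + 0.5041 + 0.0049 + 0.0004 = 0.5494
O = 0.4135 / √(0.4414 × 0.5494) = 0.4135 / 0.49245 = 0.8397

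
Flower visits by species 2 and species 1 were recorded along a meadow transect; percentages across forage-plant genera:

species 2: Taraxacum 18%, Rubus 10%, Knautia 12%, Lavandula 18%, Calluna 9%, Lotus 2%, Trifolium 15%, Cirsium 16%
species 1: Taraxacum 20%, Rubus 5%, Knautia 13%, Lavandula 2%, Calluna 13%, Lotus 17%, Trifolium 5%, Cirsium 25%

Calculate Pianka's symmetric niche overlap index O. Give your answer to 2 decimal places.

Convert percentages to proportions (divide by 100).
Σ p₁ᵢp₂ᵢ = 0.0360 + 0.0050 + 0.0156 + 0.0036 + 0.0117 + 0.0034 + 0.0075 + 0.0400 = 0.1228
Σp_1ᵢ² = 0.18² + 0.10² + 0.12² + 0.18² + 0.09² + 0.02² + 0.15² + 0.16² = 0.0324 + 0.0100 + 0.0144 + 0.0324 + 0.0081 + 0.0004 + 0.0225 + 0.0256 = 0.1458
Σp_2ᵢ² = 0.20² + 0.05² + 0.13² + 0.02² + 0.13² + 0.17² + 0.05² + 0.25² = 0.0400 + 0.0025 + 0.0169 + 0.0004 + 0.0169 + 0.0289 + 0.0025 + 0.0625 = 0.1706
O = 0.1228 / √(0.1458 × 0.1706) = 0.1228 / 0.15771 = 0.7786

0.78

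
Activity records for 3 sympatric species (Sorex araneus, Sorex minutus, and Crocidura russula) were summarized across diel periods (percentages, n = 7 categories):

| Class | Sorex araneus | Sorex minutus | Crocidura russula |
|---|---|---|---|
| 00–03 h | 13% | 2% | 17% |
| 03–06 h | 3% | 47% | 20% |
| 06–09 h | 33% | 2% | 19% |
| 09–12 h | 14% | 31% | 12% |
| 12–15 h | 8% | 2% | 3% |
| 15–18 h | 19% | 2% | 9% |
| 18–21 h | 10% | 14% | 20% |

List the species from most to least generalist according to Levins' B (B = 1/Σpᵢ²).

Convert percentages to proportions (divide by 100).
Σp_aranᵢ² = 0.13² + 0.03² + 0.33² + 0.14² + 0.08² + 0.19² + 0.10² = 0.0169 + 0.0009 + 0.1089 + 0.0196 + 0.0064 + 0.0361 + 0.0100 = 0.1988
B_aran = 1 / 0.1988 = 5.0302
Σp_minuᵢ² = 0.02² + 0.47² + 0.02² + 0.31² + 0.02² + 0.02² + 0.14² = 0.0004 + 0.2209 + 0.0004 + 0.0961 + 0.0004 + 0.0004 + 0.0196 = 0.3382
B_minu = 1 / 0.3382 = 2.9568
Σp_russᵢ² = 0.17² + 0.20² + 0.19² + 0.12² + 0.03² + 0.09² + 0.20² = 0.0289 + 0.0400 + 0.0361 + 0.0144 + 0.0009 + 0.0081 + 0.0400 = 0.1684
B_russ = 1 / 0.1684 = 5.9382
Ranking by B (broadest → narrowest): Crocidura russula (5.94) > Sorex araneus (5.03) > Sorex minutus (2.96)

Crocidura russula > Sorex araneus > Sorex minutus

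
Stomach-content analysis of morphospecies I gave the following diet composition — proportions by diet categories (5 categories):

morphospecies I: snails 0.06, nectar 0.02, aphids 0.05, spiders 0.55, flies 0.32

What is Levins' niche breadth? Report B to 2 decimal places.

Σpᵢ² = 0.06² + 0.02² + 0.05² + 0.55² + 0.32² = 0.0036 + 0.0004 + 0.0025 + 0.3025 + 0.1024 = 0.4114
B = 1 / 0.4114 = 2.4307

2.43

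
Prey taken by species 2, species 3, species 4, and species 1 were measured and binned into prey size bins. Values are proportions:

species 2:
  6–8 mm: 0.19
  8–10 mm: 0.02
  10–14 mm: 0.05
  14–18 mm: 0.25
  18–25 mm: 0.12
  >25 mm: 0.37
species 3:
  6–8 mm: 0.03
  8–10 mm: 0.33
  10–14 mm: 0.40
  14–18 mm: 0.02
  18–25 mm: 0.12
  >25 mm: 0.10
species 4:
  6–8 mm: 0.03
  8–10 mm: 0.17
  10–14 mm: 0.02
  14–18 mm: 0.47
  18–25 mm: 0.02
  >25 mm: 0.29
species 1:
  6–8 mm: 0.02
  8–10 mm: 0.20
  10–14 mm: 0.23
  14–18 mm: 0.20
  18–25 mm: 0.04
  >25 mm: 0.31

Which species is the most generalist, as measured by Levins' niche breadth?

Σp_2ᵢ² = 0.19² + 0.02² + 0.05² + 0.25² + 0.12² + 0.37² = 0.0361 + 0.0004 + 0.0025 + 0.0625 + 0.0144 + 0.1369 = 0.2528
B_2 = 1 / 0.2528 = 3.9557
Σp_3ᵢ² = 0.03² + 0.33² + 0.40² + 0.02² + 0.12² + 0.10² = 0.0009 + 0.1089 + 0.1600 + 0.0004 + 0.0144 + 0.0100 = 0.2946
B_3 = 1 / 0.2946 = 3.3944
Σp_4ᵢ² = 0.03² + 0.17² + 0.02² + 0.47² + 0.02² + 0.29² = 0.0009 + 0.0289 + 0.0004 + 0.2209 + 0.0004 + 0.0841 = 0.3356
B_4 = 1 / 0.3356 = 2.9797
Σp_1ᵢ² = 0.02² + 0.20² + 0.23² + 0.20² + 0.04² + 0.31² = 0.0004 + 0.0400 + 0.0529 + 0.0400 + 0.0016 + 0.0961 = 0.2310
B_1 = 1 / 0.2310 = 4.3290
Highest B → broadest niche (most generalist): species 1 (B = 4.33).

species 1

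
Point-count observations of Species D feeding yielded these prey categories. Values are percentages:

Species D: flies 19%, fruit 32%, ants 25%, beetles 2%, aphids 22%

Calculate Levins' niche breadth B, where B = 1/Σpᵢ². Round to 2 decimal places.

Convert percentages to proportions (divide by 100).
Σpᵢ² = 0.19² + 0.32² + 0.25² + 0.02² + 0.22² = 0.0361 + 0.1024 + 0.0625 + 0.0004 + 0.0484 = 0.2498
B = 1 / 0.2498 = 4.0032

4.00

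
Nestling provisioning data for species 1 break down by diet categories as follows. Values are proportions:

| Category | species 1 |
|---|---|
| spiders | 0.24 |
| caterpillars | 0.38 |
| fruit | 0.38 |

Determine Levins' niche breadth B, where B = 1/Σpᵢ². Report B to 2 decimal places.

Σpᵢ² = 0.24² + 0.38² + 0.38² = 0.0576 + 0.1444 + 0.1444 = 0.3464
B = 1 / 0.3464 = 2.8868

2.89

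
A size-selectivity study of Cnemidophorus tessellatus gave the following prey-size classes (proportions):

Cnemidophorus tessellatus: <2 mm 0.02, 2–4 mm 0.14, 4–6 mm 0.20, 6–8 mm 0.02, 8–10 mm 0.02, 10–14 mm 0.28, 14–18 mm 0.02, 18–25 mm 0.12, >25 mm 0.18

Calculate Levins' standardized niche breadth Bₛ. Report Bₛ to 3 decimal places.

0.546

Σpᵢ² = 0.02² + 0.14² + 0.20² + 0.02² + 0.02² + 0.28² + 0.02² + 0.12² + 0.18² = 0.0004 + 0.0196 + 0.0400 + 0.0004 + 0.0004 + 0.0784 + 0.0004 + 0.0144 + 0.0324 = 0.1864
B = 1 / 0.1864 = 5.36481
Bₛ = (B − 1)/(n − 1) = (5.36481 − 1)/(9 − 1) = 4.36481/8 = 0.54560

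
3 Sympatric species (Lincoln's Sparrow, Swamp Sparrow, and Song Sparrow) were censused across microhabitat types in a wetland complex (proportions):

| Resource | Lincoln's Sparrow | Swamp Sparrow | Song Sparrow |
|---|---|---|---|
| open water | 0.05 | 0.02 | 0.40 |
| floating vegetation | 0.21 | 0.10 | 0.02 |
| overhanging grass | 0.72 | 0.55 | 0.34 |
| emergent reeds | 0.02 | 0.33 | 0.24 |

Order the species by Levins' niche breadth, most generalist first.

Σp_Lincᵢ² = 0.05² + 0.21² + 0.72² + 0.02² = 0.0025 + 0.0441 + 0.5184 + 0.0004 = 0.5654
B_Linc = 1 / 0.5654 = 1.7687
Σp_Swamᵢ² = 0.02² + 0.10² + 0.55² + 0.33² = 0.0004 + 0.0100 + 0.3025 + 0.1089 = 0.4218
B_Swam = 1 / 0.4218 = 2.3708
Σp_Songᵢ² = 0.40² + 0.02² + 0.34² + 0.24² = 0.1600 + 0.0004 + 0.1156 + 0.0576 = 0.3336
B_Song = 1 / 0.3336 = 2.9976
Ranking by B (broadest → narrowest): Song Sparrow (3.00) > Swamp Sparrow (2.37) > Lincoln's Sparrow (1.77)

Song Sparrow > Swamp Sparrow > Lincoln's Sparrow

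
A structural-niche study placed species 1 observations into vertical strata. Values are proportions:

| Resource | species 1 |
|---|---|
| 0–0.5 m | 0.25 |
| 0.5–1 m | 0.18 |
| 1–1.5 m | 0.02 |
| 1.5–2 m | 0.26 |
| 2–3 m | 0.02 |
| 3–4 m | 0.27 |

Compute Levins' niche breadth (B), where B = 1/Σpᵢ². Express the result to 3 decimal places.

Σpᵢ² = 0.25² + 0.18² + 0.02² + 0.26² + 0.02² + 0.27² = 0.0625 + 0.0324 + 0.0004 + 0.0676 + 0.0004 + 0.0729 = 0.2362
B = 1 / 0.2362 = 4.23370

4.234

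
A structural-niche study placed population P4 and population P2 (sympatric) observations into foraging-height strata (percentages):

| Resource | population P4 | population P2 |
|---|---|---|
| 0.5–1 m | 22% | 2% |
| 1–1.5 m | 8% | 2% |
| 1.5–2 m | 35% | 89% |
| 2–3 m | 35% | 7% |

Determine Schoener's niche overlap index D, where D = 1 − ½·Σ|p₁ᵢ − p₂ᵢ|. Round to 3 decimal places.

0.460

Convert percentages to proportions (divide by 100).
Σ|p₁ᵢ − p₂ᵢ| = 0.20 + 0.06 + 0.54 + 0.28 = 1.08
D = 1 − ½ × 1.08 = 1 − 0.540 = 0.46000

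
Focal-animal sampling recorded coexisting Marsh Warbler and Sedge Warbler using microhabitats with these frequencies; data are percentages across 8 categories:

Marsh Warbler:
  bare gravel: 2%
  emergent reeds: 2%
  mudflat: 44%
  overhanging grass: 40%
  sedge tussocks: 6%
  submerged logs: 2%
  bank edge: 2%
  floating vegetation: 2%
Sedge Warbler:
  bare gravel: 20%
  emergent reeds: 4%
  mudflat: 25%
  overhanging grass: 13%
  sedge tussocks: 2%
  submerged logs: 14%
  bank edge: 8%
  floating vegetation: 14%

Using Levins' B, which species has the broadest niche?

Convert percentages to proportions (divide by 100).
Σp_Marsᵢ² = 0.02² + 0.02² + 0.44² + 0.40² + 0.06² + 0.02² + 0.02² + 0.02² = 0.0004 + 0.0004 + 0.1936 + 0.1600 + 0.0036 + 0.0004 + 0.0004 + 0.0004 = 0.3592
B_Mars = 1 / 0.3592 = 2.7840
Σp_Sedgᵢ² = 0.20² + 0.04² + 0.25² + 0.13² + 0.02² + 0.14² + 0.08² + 0.14² = 0.0400 + 0.0016 + 0.0625 + 0.0169 + 0.0004 + 0.0196 + 0.0064 + 0.0196 = 0.1670
B_Sedg = 1 / 0.1670 = 5.9880
Highest B → broadest niche (most generalist): Sedge Warbler (B = 5.99).

Sedge Warbler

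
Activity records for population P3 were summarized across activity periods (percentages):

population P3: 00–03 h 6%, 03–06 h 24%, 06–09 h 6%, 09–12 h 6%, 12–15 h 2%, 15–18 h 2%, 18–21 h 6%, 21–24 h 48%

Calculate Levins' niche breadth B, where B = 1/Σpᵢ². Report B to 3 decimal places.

Convert percentages to proportions (divide by 100).
Σpᵢ² = 0.06² + 0.24² + 0.06² + 0.06² + 0.02² + 0.02² + 0.06² + 0.48² = 0.0036 + 0.0576 + 0.0036 + 0.0036 + 0.0004 + 0.0004 + 0.0036 + 0.2304 = 0.3032
B = 1 / 0.3032 = 3.29815

3.298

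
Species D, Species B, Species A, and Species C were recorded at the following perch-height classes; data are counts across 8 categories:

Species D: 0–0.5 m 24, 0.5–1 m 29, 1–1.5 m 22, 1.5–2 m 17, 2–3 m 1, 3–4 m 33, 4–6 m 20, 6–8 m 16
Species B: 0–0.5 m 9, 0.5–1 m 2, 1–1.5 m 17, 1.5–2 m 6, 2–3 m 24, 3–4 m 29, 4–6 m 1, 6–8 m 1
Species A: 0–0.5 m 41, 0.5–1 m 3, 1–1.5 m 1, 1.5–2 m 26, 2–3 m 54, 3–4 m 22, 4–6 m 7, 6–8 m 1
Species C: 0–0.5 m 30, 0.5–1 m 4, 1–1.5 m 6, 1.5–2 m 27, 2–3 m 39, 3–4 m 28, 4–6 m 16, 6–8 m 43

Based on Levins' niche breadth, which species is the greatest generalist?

Proportions for Species D (n=162): 24/162=0.1481, 29/162=0.1790, 22/162=0.1358, 17/162=0.1049, 1/162=0.0062, 33/162=0.2037, 20/162=0.1235, 16/162=0.0988
Proportions for Species B (n=89): 9/89=0.1011, 2/89=0.0225, 17/89=0.1910, 6/89=0.0674, 24/89=0.2697, 29/89=0.3258, 1/89=0.0112, 1/89=0.0112
Proportions for Species A (n=155): 41/155=0.2645, 3/155=0.0194, 1/155=0.0065, 26/155=0.1677, 54/155=0.3484, 22/155=0.1419, 7/155=0.0452, 1/155=0.0065
Proportions for Species C (n=193): 30/193=0.1554, 4/193=0.0207, 6/193=0.0311, 27/193=0.1399, 39/193=0.2021, 28/193=0.1451, 16/193=0.0829, 43/193=0.2228
Σp_Dᵢ² = 0.1481² + 0.1790² + 0.1358² + 0.1049² + 0.0062² + 0.2037² + 0.1235² + 0.0988² = 0.021934 + 0.032041 + 0.018442 + 0.011004 + 0.000038 + 0.041494 + 0.015252 + 0.009761 = 0.149966
B_D = 1 / 0.149966 = 6.6682
Σp_Bᵢ² = 0.1011² + 0.0225² + 0.1910² + 0.0674² + 0.2697² + 0.3258² + 0.0112² + 0.0112² = 0.010221 + 0.000506 + 0.036481 + 0.004543 + 0.072738 + 0.106146 + 0.000125 + 0.000125 = 0.230885
B_B = 1 / 0.230885 = 4.3312
Σp_Aᵢ² = 0.2645² + 0.0194² + 0.0065² + 0.1677² + 0.3484² + 0.1419² + 0.0452² + 0.0065² = 0.069960 + 0.000376 + 0.000042 + 0.028123 + 0.121383 + 0.020136 + 0.002043 + 0.000042 = 0.242105
B_A = 1 / 0.242105 = 4.1304
Σp_Cᵢ² = 0.1554² + 0.0207² + 0.0311² + 0.1399² + 0.2021² + 0.1451² + 0.0829² + 0.2228² = 0.024149 + 0.000428 + 0.000967 + 0.019572 + 0.040844 + 0.021054 + 0.006872 + 0.049640 = 0.163526
B_C = 1 / 0.163526 = 6.1152
Highest B → broadest niche (most generalist): Species D (B = 6.67).

Species D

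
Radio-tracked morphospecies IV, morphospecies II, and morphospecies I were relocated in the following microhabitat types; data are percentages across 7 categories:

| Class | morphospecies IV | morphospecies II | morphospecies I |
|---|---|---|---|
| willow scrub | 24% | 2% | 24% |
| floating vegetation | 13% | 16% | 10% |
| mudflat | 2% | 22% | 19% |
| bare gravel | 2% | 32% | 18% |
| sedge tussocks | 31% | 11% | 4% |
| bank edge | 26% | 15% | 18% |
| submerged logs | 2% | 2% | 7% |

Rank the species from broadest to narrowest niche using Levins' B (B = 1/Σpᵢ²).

Convert percentages to proportions (divide by 100).
Σp_IVᵢ² = 0.24² + 0.13² + 0.02² + 0.02² + 0.31² + 0.26² + 0.02² = 0.0576 + 0.0169 + 0.0004 + 0.0004 + 0.0961 + 0.0676 + 0.0004 = 0.2394
B_IV = 1 / 0.2394 = 4.1771
Σp_IIᵢ² = 0.02² + 0.16² + 0.22² + 0.32² + 0.11² + 0.15² + 0.02² = 0.0004 + 0.0256 + 0.0484 + 0.1024 + 0.0121 + 0.0225 + 0.0004 = 0.2118
B_II = 1 / 0.2118 = 4.7214
Σp_Iᵢ² = 0.24² + 0.10² + 0.19² + 0.18² + 0.04² + 0.18² + 0.07² = 0.0576 + 0.0100 + 0.0361 + 0.0324 + 0.0016 + 0.0324 + 0.0049 = 0.1750
B_I = 1 / 0.1750 = 5.7143
Ranking by B (broadest → narrowest): morphospecies I (5.71) > morphospecies II (4.72) > morphospecies IV (4.18)

morphospecies I > morphospecies II > morphospecies IV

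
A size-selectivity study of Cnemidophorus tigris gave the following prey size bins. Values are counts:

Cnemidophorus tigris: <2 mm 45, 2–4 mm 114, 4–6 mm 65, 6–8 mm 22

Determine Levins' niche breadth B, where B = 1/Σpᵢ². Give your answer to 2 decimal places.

3.07

Proportions for Cnemidophorus tigris (n=246): 45/246=0.1829, 114/246=0.4634, 65/246=0.2642, 22/246=0.0894
Σpᵢ² = 0.1829² + 0.4634² + 0.2642² + 0.0894² = 0.033452 + 0.214740 + 0.069802 + 0.007992 = 0.325986
B = 1 / 0.325986 = 3.0676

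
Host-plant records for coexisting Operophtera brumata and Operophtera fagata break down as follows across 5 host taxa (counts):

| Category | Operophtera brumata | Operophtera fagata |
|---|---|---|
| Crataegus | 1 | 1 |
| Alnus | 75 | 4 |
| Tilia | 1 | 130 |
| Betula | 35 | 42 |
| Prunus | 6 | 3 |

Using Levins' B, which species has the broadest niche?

Proportions for Operophtera brumata (n=118): 1/118=0.0085, 75/118=0.6356, 1/118=0.0085, 35/118=0.2966, 6/118=0.0508
Proportions for Operophtera fagata (n=180): 1/180=0.0056, 4/180=0.0222, 130/180=0.7222, 42/180=0.2333, 3/180=0.0167
Σp_brumᵢ² = 0.0085² + 0.6356² + 0.0085² + 0.2966² + 0.0508² = 0.000072 + 0.403987 + 0.000072 + 0.087972 + 0.002581 = 0.494684
B_brum = 1 / 0.494684 = 2.0215
Σp_fagaᵢ² = 0.0056² + 0.0222² + 0.7222² + 0.2333² + 0.0167² = 0.000031 + 0.000493 + 0.521573 + 0.054429 + 0.000279 = 0.576805
B_faga = 1 / 0.576805 = 1.7337
Highest B → broadest niche (most generalist): Operophtera brumata (B = 2.02).

Operophtera brumata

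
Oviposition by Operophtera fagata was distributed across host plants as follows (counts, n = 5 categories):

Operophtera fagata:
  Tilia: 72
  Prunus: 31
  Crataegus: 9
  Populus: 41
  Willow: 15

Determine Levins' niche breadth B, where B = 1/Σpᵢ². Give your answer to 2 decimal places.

3.47

Proportions for Operophtera fagata (n=168): 72/168=0.4286, 31/168=0.1845, 9/168=0.0536, 41/168=0.2440, 15/168=0.0893
Σpᵢ² = 0.4286² + 0.1845² + 0.0536² + 0.2440² + 0.0893² = 0.183698 + 0.034040 + 0.002873 + 0.059536 + 0.007974 = 0.288121
B = 1 / 0.288121 = 3.4708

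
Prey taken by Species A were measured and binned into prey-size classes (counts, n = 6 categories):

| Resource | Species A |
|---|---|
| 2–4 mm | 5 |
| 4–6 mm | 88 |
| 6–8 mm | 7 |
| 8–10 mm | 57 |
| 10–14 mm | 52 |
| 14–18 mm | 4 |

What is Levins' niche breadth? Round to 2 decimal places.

3.29

Proportions for Species A (n=213): 5/213=0.0235, 88/213=0.4131, 7/213=0.0329, 57/213=0.2676, 52/213=0.2441, 4/213=0.0188
Σpᵢ² = 0.0235² + 0.4131² + 0.0329² + 0.2676² + 0.2441² + 0.0188² = 0.000552 + 0.170652 + 0.001082 + 0.071610 + 0.059585 + 0.000353 = 0.303834
B = 1 / 0.303834 = 3.2913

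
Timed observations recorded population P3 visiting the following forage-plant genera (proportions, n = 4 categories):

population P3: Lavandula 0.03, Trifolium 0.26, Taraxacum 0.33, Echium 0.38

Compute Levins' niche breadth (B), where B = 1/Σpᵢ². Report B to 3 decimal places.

Σpᵢ² = 0.03² + 0.26² + 0.33² + 0.38² = 0.0009 + 0.0676 + 0.1089 + 0.1444 = 0.3218
B = 1 / 0.3218 = 3.10752

3.108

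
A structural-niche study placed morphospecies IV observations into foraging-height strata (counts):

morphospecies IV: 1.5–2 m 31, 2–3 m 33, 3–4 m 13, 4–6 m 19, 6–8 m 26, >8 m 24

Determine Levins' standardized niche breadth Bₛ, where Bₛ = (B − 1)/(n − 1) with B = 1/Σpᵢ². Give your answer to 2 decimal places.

Proportions for morphospecies IV (n=146): 31/146=0.2123, 33/146=0.2260, 13/146=0.0890, 19/146=0.1301, 26/146=0.1781, 24/146=0.1644
Σpᵢ² = 0.2123² + 0.2260² + 0.0890² + 0.1301² + 0.1781² + 0.1644² = 0.045071 + 0.051076 + 0.007921 + 0.016926 + 0.031720 + 0.027027 = 0.179741
B = 1 / 0.179741 = 5.5636
Bₛ = (B − 1)/(n − 1) = (5.5636 − 1)/(6 − 1) = 4.5636/5 = 0.9127

0.91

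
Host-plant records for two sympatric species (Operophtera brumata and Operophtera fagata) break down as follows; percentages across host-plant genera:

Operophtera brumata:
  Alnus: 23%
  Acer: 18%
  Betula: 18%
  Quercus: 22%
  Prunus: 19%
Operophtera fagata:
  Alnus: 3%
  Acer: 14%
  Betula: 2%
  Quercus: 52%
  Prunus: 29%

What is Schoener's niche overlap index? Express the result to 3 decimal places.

Convert percentages to proportions (divide by 100).
Σ|p₁ᵢ − p₂ᵢ| = 0.20 + 0.04 + 0.16 + 0.30 + 0.10 = 0.80
D = 1 − ½ × 0.80 = 1 − 0.400 = 0.60000

0.600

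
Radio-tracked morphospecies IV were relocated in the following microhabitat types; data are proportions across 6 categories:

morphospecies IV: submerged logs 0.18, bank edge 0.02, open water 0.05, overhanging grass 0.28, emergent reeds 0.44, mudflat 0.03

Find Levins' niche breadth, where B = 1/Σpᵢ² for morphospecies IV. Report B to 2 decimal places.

3.24

Σpᵢ² = 0.18² + 0.02² + 0.05² + 0.28² + 0.44² + 0.03² = 0.0324 + 0.0004 + 0.0025 + 0.0784 + 0.1936 + 0.0009 = 0.3082
B = 1 / 0.3082 = 3.2446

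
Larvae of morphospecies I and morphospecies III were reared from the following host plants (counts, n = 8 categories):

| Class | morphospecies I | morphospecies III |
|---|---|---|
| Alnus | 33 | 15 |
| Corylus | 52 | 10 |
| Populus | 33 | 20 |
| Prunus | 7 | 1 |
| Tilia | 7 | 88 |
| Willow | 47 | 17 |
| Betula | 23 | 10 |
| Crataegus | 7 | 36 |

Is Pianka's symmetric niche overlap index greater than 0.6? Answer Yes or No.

Proportions for morphospecies I (n=209): 33/209=0.1579, 52/209=0.2488, 33/209=0.1579, 7/209=0.0335, 7/209=0.0335, 47/209=0.2249, 23/209=0.1100, 7/209=0.0335
Proportions for morphospecies III (n=197): 15/197=0.0761, 10/197=0.0508, 20/197=0.1015, 1/197=0.0051, 88/197=0.4467, 17/197=0.0863, 10/197=0.0508, 36/197=0.1827
Σ p₁ᵢp₂ᵢ = 0.012016 + 0.012639 + 0.016027 + 0.000171 + 0.014964 + 0.019409 + 0.005588 + 0.006120 = 0.086934
Σp_1ᵢ² = 0.1579² + 0.2488² + 0.1579² + 0.0335² + 0.0335² + 0.2249² + 0.1100² + 0.0335² = 0.024932 + 0.061901 + 0.024932 + 0.001122 + 0.001122 + 0.050580 + 0.012100 + 0.001122 = 0.177811
Σp_2ᵢ² = 0.0761² + 0.0508² + 0.1015² + 0.0051² + 0.4467² + 0.0863² + 0.0508² + 0.1827² = 0.005791 + 0.002581 + 0.010302 + 0.000026 + 0.199541 + 0.007448 + 0.002581 + 0.033379 = 0.261649
O = 0.086934 / √(0.177811 × 0.261649) = 0.086934 / 0.2156944 = 0.4030
O = 0.4030 < 0.6 → No.

No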